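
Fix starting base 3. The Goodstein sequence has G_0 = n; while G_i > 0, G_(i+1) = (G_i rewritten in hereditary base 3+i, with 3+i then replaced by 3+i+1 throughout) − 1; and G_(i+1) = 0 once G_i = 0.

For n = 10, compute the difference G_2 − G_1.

8

10 —HB3→ 3^2 + 1 —bump→ 4^2 + 1 = 17 —(−1)→ 16
16 —HB4→ 4^2 —bump→ 5^2 = 25 —(−1)→ 24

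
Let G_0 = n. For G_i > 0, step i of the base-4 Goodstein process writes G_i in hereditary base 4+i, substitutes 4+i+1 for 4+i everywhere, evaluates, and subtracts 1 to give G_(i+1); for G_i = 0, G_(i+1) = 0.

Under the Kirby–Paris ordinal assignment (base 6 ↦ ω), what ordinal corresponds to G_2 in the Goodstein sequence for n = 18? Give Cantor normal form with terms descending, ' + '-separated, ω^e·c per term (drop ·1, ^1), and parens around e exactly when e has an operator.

ω^2

G_0=18  [base 4] 4^2 + 2  →[4↦5]→  5^2 + 2 = 27  −1 ⇒ G_1=26
G_1=26  [base 5] 5^2 + 1  →[5↦6]→  6^2 + 1 = 37  −1 ⇒ G_2=36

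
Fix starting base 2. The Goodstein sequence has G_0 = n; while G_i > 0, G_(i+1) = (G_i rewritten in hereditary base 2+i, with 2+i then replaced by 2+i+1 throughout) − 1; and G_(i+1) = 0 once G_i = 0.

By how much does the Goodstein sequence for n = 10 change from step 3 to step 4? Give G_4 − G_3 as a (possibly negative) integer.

264310

10 —HB2→ 2^(2 + 1) + 2 —bump→ 3^(3 + 1) + 3 = 84 —(−1)→ 83
83 —HB3→ 3^(3 + 1) + 2 —bump→ 4^(4 + 1) + 2 = 1026 —(−1)→ 1025
1025 —HB4→ 4^(4 + 1) + 1 —bump→ 5^(5 + 1) + 1 = 15626 —(−1)→ 15625
15625 —HB5→ 5^(5 + 1) —bump→ 6^(6 + 1) = 279936 —(−1)→ 279935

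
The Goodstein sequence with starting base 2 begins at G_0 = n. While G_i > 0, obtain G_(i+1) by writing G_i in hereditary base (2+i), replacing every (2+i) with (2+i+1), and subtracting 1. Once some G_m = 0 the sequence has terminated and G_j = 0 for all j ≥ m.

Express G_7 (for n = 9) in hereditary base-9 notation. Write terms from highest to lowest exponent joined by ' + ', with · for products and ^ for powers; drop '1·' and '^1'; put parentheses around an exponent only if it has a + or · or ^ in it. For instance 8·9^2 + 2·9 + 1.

3·9^9 + 3·9^3 + 3·9^2 + 2·9 + 6

(0) 9|_2 = 2^(2 + 1) + 1 ↦ 3^(3 + 1) + 1|_3 = 82 ⇒ 81
(1) 81|_3 = 3^(3 + 1) ↦ 4^(4 + 1)|_4 = 1024 ⇒ 1023
(2) 1023|_4 = 3·4^4 + 3·4^3 + 3·4^2 + 3·4 + 3 ↦ 3·5^5 + 3·5^3 + 3·5^2 + 3·5 + 3|_5 = 9843 ⇒ 9842
(3) 9842|_5 = 3·5^5 + 3·5^3 + 3·5^2 + 3·5 + 2 ↦ 3·6^6 + 3·6^3 + 3·6^2 + 3·6 + 2|_6 = 140744 ⇒ 140743
(4) 140743|_6 = 3·6^6 + 3·6^3 + 3·6^2 + 3·6 + 1 ↦ 3·7^7 + 3·7^3 + 3·7^2 + 3·7 + 1|_7 = 2471827 ⇒ 2471826
(5) 2471826|_7 = 3·7^7 + 3·7^3 + 3·7^2 + 3·7 ↦ 3·8^8 + 3·8^3 + 3·8^2 + 3·8|_8 = 50333400 ⇒ 50333399
(6) 50333399|_8 = 3·8^8 + 3·8^3 + 3·8^2 + 2·8 + 7 ↦ 3·9^9 + 3·9^3 + 3·9^2 + 2·9 + 7|_9 = 1162263922 ⇒ 1162263921
(7) 1162263921|_9 = 3·9^9 + 3·9^3 + 3·9^2 + 2·9 + 6 ↦ 3·10^10 + 3·10^3 + 3·10^2 + 2·10 + 6|_10 = 30000003326 ⇒ 30000003325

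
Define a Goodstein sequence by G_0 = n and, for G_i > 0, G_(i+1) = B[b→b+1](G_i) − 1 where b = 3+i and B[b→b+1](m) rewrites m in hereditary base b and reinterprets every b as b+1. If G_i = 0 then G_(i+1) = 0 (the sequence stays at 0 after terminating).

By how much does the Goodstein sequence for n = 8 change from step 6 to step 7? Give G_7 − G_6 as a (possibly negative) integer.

step 0: 8 = 2·3 + 2; sub 4 for 3: 2·4 + 2; = 10; G_1 = 10−1 = 9
step 1: 9 = 2·4 + 1; sub 5 for 4: 2·5 + 1; = 11; G_2 = 11−1 = 10
step 2: 10 = 2·5; sub 6 for 5: 2·6; = 12; G_3 = 12−1 = 11
step 3: 11 = 6 + 5; sub 7 for 6: 7 + 5; = 12; G_4 = 12−1 = 11
step 4: 11 = 7 + 4; sub 8 for 7: 8 + 4; = 12; G_5 = 12−1 = 11
step 5: 11 = 8 + 3; sub 9 for 8: 9 + 3; = 12; G_6 = 12−1 = 11
step 6: 11 = 9 + 2; sub 10 for 9: 10 + 2; = 12; G_7 = 12−1 = 11

0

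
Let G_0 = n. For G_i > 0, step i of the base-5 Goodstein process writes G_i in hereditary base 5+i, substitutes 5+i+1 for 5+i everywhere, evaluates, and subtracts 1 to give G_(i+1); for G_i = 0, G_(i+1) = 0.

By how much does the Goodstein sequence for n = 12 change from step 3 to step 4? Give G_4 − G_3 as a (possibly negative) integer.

[0] 12 ≡ 2·5 + 2 (base 5). Lift 6: 14. −1: 13.
[1] 13 ≡ 2·6 + 1 (base 6). Lift 7: 15. −1: 14.
[2] 14 ≡ 2·7 (base 7). Lift 8: 16. −1: 15.
[3] 15 ≡ 8 + 7 (base 8). Lift 9: 16. −1: 15.

0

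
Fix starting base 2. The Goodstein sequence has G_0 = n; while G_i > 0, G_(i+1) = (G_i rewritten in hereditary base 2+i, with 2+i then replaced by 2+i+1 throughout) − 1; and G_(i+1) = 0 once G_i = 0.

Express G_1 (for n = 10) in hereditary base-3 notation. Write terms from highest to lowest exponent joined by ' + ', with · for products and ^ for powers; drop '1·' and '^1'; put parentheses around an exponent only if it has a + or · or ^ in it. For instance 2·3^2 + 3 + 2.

3^(3 + 1) + 2

step 0: 10 = 2^(2 + 1) + 2; sub 3 for 2: 3^(3 + 1) + 3; = 84; G_1 = 84−1 = 83
step 1: 83 = 3^(3 + 1) + 2; sub 4 for 3: 4^(4 + 1) + 2; = 1026; G_2 = 1026−1 = 1025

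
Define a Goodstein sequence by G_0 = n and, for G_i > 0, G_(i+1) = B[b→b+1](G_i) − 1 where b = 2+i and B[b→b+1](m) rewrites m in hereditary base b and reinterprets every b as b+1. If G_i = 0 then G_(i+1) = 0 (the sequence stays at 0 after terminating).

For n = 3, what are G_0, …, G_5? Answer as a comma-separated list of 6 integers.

[0] 3 ≡ 2 + 1 (base 2). Lift 3: 4. −1: 3.
[1] 3 ≡ 3 (base 3). Lift 4: 4. −1: 3.
[2] 3 ≡ 3 (base 4). Lift 5: 3. −1: 2.
[3] 2 ≡ 2 (base 5). Lift 6: 2. −1: 1.
[4] 1 ≡ 1 (base 6). Lift 7: 1. −1: 0.

3, 3, 3, 2, 1, 0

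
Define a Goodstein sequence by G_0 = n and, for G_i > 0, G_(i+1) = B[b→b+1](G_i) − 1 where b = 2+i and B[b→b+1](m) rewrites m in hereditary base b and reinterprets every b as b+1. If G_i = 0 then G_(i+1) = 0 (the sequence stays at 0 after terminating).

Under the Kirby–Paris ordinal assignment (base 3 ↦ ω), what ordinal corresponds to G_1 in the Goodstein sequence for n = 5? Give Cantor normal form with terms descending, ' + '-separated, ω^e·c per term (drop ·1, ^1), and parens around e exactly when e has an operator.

step 0: 5 = 2^2 + 1; sub 3 for 2: 3^3 + 1; = 28; G_1 = 28−1 = 27
step 1: 27 = 3^3; sub 4 for 3: 4^4; = 256; G_2 = 256−1 = 255

ω^ω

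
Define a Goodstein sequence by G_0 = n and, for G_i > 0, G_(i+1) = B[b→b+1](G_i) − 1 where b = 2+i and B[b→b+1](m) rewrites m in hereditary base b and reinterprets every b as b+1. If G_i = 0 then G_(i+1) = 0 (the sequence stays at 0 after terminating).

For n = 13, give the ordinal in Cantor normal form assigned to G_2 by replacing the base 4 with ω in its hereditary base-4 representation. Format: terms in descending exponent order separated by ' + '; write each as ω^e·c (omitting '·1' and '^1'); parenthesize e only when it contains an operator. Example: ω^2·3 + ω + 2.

G_0=13  [base 2] 2^(2 + 1) + 2^2 + 1  →[2↦3]→  3^(3 + 1) + 3^3 + 1 = 109  −1 ⇒ G_1=108
G_1=108  [base 3] 3^(3 + 1) + 3^3  →[3↦4]→  4^(4 + 1) + 4^4 = 1280  −1 ⇒ G_2=1279
G_2=1279  [base 4] 4^(4 + 1) + 3·4^3 + 3·4^2 + 3·4 + 3  →[4↦5]→  5^(5 + 1) + 3·5^3 + 3·5^2 + 3·5 + 3 = 16093  −1 ⇒ G_3=16092

ω^(ω + 1) + ω^3·3 + ω^2·3 + ω·3 + 3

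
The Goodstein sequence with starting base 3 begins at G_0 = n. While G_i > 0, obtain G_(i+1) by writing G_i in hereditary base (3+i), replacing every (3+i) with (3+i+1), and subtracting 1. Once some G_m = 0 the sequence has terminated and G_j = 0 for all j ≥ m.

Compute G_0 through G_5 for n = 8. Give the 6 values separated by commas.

8, 9, 10, 11, 11, 11

8 —HB3→ 2·3 + 2 —bump→ 2·4 + 2 = 10 —(−1)→ 9
9 —HB4→ 2·4 + 1 —bump→ 2·5 + 1 = 11 —(−1)→ 10
10 —HB5→ 2·5 —bump→ 2·6 = 12 —(−1)→ 11
11 —HB6→ 6 + 5 —bump→ 7 + 5 = 12 —(−1)→ 11
11 —HB7→ 7 + 4 —bump→ 8 + 4 = 12 —(−1)→ 11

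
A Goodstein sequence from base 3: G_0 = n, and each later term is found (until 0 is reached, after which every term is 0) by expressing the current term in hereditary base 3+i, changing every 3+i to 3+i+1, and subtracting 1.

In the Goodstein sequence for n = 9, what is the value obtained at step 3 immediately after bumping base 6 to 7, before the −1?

base 3: 9 = 3^2; at 4: 4^2 = 16; next = 15
base 4: 15 = 3·4 + 3; at 5: 3·5 + 3 = 18; next = 17
base 5: 17 = 3·5 + 2; at 6: 3·6 + 2 = 20; next = 19
base 6: 19 = 3·6 + 1; at 7: 3·7 + 1 = 22; next = 21

22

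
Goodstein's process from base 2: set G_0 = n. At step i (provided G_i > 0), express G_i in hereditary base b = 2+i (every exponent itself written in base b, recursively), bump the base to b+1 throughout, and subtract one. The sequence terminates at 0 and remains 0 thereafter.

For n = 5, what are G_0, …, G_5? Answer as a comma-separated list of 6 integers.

G_0=5  [base 2] 2^2 + 1  →[2↦3]→  3^3 + 1 = 28  −1 ⇒ G_1=27
G_1=27  [base 3] 3^3  →[3↦4]→  4^4 = 256  −1 ⇒ G_2=255
G_2=255  [base 4] 3·4^3 + 3·4^2 + 3·4 + 3  →[4↦5]→  3·5^3 + 3·5^2 + 3·5 + 3 = 468  −1 ⇒ G_3=467
G_3=467  [base 5] 3·5^3 + 3·5^2 + 3·5 + 2  →[5↦6]→  3·6^3 + 3·6^2 + 3·6 + 2 = 776  −1 ⇒ G_4=775
G_4=775  [base 6] 3·6^3 + 3·6^2 + 3·6 + 1  →[6↦7]→  3·7^3 + 3·7^2 + 3·7 + 1 = 1198  −1 ⇒ G_5=1197

5, 27, 255, 467, 775, 1197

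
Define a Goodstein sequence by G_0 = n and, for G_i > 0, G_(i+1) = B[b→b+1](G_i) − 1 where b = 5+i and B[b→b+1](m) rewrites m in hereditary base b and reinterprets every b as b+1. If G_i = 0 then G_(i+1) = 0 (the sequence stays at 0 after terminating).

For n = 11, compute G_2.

13

G_0 = 11. HB_5(11) = 2·5 + 1. Bump = 13. G_1 = 12.
G_1 = 12. HB_6(12) = 2·6. Bump = 14. G_2 = 13.
G_2 = 13. HB_7(13) = 7 + 6. Bump = 14. G_3 = 13.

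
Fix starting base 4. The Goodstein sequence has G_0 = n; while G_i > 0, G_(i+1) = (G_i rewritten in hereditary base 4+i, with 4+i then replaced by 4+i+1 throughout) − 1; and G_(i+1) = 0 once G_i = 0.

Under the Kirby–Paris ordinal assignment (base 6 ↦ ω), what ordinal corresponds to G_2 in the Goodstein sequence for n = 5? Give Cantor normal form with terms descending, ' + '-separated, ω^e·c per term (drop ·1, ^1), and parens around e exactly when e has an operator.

5

5 —HB4→ 4 + 1 —bump→ 5 + 1 = 6 —(−1)→ 5
5 —HB5→ 5 —bump→ 6 = 6 —(−1)→ 5
5 —HB6→ 5 —bump→ 5 = 5 —(−1)→ 4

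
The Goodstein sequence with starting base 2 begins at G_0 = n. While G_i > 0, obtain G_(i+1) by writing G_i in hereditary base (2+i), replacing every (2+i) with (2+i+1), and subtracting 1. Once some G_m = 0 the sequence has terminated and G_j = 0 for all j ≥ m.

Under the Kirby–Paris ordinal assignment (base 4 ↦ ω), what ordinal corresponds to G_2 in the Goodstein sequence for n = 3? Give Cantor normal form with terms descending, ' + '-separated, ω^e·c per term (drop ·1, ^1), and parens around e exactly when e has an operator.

i=0: 3 = 2 + 1 (b=2); 2→3: 3 + 1 = 4; 4−1 = 3
i=1: 3 = 3 (b=3); 3→4: 4 = 4; 4−1 = 3

3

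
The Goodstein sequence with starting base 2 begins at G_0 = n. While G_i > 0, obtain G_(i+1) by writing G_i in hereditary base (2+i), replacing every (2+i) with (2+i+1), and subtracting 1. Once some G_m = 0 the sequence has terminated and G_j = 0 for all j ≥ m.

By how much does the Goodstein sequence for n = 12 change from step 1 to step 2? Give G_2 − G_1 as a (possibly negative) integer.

958

(0) 12|_2 = 2^(2 + 1) + 2^2 ↦ 3^(3 + 1) + 3^3|_3 = 108 ⇒ 107
(1) 107|_3 = 3^(3 + 1) + 2·3^2 + 2·3 + 2 ↦ 4^(4 + 1) + 2·4^2 + 2·4 + 2|_4 = 1066 ⇒ 1065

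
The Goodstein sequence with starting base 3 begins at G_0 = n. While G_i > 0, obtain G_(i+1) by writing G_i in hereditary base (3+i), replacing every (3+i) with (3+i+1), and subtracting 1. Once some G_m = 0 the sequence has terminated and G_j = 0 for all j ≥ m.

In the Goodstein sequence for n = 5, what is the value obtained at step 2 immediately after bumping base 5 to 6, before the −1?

G_0=5  [base 3] 3 + 2  →[3↦4]→  4 + 2 = 6  −1 ⇒ G_1=5
G_1=5  [base 4] 4 + 1  →[4↦5]→  5 + 1 = 6  −1 ⇒ G_2=5

6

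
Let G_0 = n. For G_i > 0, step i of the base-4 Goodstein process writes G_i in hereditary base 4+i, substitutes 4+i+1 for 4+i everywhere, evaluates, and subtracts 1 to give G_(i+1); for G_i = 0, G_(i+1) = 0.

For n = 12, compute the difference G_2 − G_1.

G_0=12  [base 4] 3·4  →[4↦5]→  3·5 = 15  −1 ⇒ G_1=14
G_1=14  [base 5] 2·5 + 4  →[5↦6]→  2·6 + 4 = 16  −1 ⇒ G_2=15

1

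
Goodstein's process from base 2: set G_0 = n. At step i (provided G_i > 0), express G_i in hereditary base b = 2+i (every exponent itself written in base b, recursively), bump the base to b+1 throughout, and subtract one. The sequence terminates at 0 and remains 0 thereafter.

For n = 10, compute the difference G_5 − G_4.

G_0 = 10. HB_2(10) = 2^(2 + 1) + 2. Bump = 84. G_1 = 83.
G_1 = 83. HB_3(83) = 3^(3 + 1) + 2. Bump = 1026. G_2 = 1025.
G_2 = 1025. HB_4(1025) = 4^(4 + 1) + 1. Bump = 15626. G_3 = 15625.
G_3 = 15625. HB_5(15625) = 5^(5 + 1). Bump = 279936. G_4 = 279935.
G_4 = 279935. HB_6(279935) = 5·6^6 + 5·6^5 + 5·6^4 + 5·6^3 + 5·6^2 + 5·6 + 5. Bump = 4215755. G_5 = 4215754.

3935819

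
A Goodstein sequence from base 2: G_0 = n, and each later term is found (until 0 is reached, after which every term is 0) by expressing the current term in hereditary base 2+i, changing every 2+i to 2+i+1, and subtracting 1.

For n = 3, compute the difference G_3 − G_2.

-1

3 —HB2→ 2 + 1 —bump→ 3 + 1 = 4 —(−1)→ 3
3 —HB3→ 3 —bump→ 4 = 4 —(−1)→ 3
3 —HB4→ 3 —bump→ 3 = 3 —(−1)→ 2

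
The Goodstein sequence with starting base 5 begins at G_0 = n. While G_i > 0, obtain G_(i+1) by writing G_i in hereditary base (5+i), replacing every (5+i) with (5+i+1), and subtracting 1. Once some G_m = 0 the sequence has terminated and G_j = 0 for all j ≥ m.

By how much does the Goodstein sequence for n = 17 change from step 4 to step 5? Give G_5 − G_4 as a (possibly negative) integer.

step 0: 17 = 3·5 + 2; sub 6 for 5: 3·6 + 2; = 20; G_1 = 20−1 = 19
step 1: 19 = 3·6 + 1; sub 7 for 6: 3·7 + 1; = 22; G_2 = 22−1 = 21
step 2: 21 = 3·7; sub 8 for 7: 3·8; = 24; G_3 = 24−1 = 23
step 3: 23 = 2·8 + 7; sub 9 for 8: 2·9 + 7; = 25; G_4 = 25−1 = 24
step 4: 24 = 2·9 + 6; sub 10 for 9: 2·10 + 6; = 26; G_5 = 26−1 = 25

1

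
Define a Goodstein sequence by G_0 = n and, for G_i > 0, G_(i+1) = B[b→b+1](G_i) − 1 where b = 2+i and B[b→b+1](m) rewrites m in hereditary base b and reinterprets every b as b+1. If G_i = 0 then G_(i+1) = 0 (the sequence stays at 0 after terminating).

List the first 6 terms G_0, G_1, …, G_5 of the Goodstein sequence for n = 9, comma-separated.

9, 81, 1023, 9842, 140743, 2471826

9 —HB2→ 2^(2 + 1) + 1 —bump→ 3^(3 + 1) + 1 = 82 —(−1)→ 81
81 —HB3→ 3^(3 + 1) —bump→ 4^(4 + 1) = 1024 —(−1)→ 1023
1023 —HB4→ 3·4^4 + 3·4^3 + 3·4^2 + 3·4 + 3 —bump→ 3·5^5 + 3·5^3 + 3·5^2 + 3·5 + 3 = 9843 —(−1)→ 9842
9842 —HB5→ 3·5^5 + 3·5^3 + 3·5^2 + 3·5 + 2 —bump→ 3·6^6 + 3·6^3 + 3·6^2 + 3·6 + 2 = 140744 —(−1)→ 140743
140743 —HB6→ 3·6^6 + 3·6^3 + 3·6^2 + 3·6 + 1 —bump→ 3·7^7 + 3·7^3 + 3·7^2 + 3·7 + 1 = 2471827 —(−1)→ 2471826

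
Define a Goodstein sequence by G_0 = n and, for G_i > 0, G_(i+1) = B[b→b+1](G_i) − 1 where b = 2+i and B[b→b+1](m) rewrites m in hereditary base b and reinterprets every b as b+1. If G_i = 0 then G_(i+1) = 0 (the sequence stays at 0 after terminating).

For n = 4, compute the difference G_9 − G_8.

[0] 4 ≡ 2^2 (base 2). Lift 3: 27. −1: 26.
[1] 26 ≡ 2·3^2 + 2·3 + 2 (base 3). Lift 4: 42. −1: 41.
[2] 41 ≡ 2·4^2 + 2·4 + 1 (base 4). Lift 5: 61. −1: 60.
[3] 60 ≡ 2·5^2 + 2·5 (base 5). Lift 6: 84. −1: 83.
[4] 83 ≡ 2·6^2 + 6 + 5 (base 6). Lift 7: 110. −1: 109.
[5] 109 ≡ 2·7^2 + 7 + 4 (base 7). Lift 8: 140. −1: 139.
[6] 139 ≡ 2·8^2 + 8 + 3 (base 8). Lift 9: 174. −1: 173.
[7] 173 ≡ 2·9^2 + 9 + 2 (base 9). Lift 10: 212. −1: 211.
[8] 211 ≡ 2·10^2 + 10 + 1 (base 10). Lift 11: 254. −1: 253.

42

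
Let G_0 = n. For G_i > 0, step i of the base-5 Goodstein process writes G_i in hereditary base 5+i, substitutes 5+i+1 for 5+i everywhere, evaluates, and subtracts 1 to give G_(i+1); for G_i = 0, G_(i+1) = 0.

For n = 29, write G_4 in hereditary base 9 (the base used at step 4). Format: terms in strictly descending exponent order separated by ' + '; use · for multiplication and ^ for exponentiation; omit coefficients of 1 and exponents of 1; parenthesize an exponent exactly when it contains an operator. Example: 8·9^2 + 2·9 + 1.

9^2

i=0: 29 = 5^2 + 4 (b=5); 5→6: 6^2 + 4 = 40; 40−1 = 39
i=1: 39 = 6^2 + 3 (b=6); 6→7: 7^2 + 3 = 52; 52−1 = 51
i=2: 51 = 7^2 + 2 (b=7); 7→8: 8^2 + 2 = 66; 66−1 = 65
i=3: 65 = 8^2 + 1 (b=8); 8→9: 9^2 + 1 = 82; 82−1 = 81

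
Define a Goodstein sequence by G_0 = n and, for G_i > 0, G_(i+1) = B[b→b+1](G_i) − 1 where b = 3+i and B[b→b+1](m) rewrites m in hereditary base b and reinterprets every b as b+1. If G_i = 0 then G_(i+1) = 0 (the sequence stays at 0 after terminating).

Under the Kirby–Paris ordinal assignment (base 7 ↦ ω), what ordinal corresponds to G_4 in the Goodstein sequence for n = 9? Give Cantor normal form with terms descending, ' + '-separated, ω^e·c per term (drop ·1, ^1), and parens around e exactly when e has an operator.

i=0: 9 = 3^2 (b=3); 3→4: 4^2 = 16; 16−1 = 15
i=1: 15 = 3·4 + 3 (b=4); 4→5: 3·5 + 3 = 18; 18−1 = 17
i=2: 17 = 3·5 + 2 (b=5); 5→6: 3·6 + 2 = 20; 20−1 = 19
i=3: 19 = 3·6 + 1 (b=6); 6→7: 3·7 + 1 = 22; 22−1 = 21
i=4: 21 = 3·7 (b=7); 7→8: 3·8 = 24; 24−1 = 23

ω·3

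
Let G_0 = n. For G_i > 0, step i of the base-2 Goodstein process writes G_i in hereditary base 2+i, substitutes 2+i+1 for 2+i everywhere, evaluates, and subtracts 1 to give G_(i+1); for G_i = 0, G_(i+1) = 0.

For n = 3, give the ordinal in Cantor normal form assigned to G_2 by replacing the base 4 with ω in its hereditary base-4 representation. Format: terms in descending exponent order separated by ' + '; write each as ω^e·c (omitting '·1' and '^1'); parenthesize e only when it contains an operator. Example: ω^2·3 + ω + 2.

3 —HB2→ 2 + 1 —bump→ 3 + 1 = 4 —(−1)→ 3
3 —HB3→ 3 —bump→ 4 = 4 —(−1)→ 3

3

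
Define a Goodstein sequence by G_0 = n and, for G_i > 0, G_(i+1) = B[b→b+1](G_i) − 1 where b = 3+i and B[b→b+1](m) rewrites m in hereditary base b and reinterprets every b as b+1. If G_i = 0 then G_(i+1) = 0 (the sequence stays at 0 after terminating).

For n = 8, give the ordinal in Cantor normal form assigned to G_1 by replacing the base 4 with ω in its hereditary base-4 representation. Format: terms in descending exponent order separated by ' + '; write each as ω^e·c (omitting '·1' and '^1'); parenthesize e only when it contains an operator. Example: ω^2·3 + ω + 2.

ω·2 + 1

step 0: 8 = 2·3 + 2; sub 4 for 3: 2·4 + 2; = 10; G_1 = 10−1 = 9
step 1: 9 = 2·4 + 1; sub 5 for 4: 2·5 + 1; = 11; G_2 = 11−1 = 10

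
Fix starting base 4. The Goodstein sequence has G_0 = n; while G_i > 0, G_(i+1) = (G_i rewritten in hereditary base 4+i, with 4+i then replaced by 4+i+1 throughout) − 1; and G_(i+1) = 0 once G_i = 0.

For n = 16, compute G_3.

30

G_0 = 16. HB_4(16) = 4^2. Bump = 25. G_1 = 24.
G_1 = 24. HB_5(24) = 4·5 + 4. Bump = 28. G_2 = 27.
G_2 = 27. HB_6(27) = 4·6 + 3. Bump = 31. G_3 = 30.
G_3 = 30. HB_7(30) = 4·7 + 2. Bump = 34. G_4 = 33.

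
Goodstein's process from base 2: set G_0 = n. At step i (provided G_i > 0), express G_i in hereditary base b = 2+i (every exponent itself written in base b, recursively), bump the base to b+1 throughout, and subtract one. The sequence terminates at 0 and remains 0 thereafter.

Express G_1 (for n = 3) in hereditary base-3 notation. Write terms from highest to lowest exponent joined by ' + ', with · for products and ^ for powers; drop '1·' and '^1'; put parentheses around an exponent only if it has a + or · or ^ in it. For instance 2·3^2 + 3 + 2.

3

base 2: 3 = 2 + 1; at 3: 3 + 1 = 4; next = 3
base 3: 3 = 3; at 4: 4 = 4; next = 3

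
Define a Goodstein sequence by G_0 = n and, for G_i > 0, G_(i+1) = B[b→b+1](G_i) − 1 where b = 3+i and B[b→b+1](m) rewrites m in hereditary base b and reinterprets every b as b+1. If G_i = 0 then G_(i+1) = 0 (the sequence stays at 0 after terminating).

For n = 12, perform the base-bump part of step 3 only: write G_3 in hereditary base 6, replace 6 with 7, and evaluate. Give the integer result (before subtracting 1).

50

12 —HB3→ 3^2 + 3 —bump→ 4^2 + 4 = 20 —(−1)→ 19
19 —HB4→ 4^2 + 3 —bump→ 5^2 + 3 = 28 —(−1)→ 27
27 —HB5→ 5^2 + 2 —bump→ 6^2 + 2 = 38 —(−1)→ 37
37 —HB6→ 6^2 + 1 —bump→ 7^2 + 1 = 50 —(−1)→ 49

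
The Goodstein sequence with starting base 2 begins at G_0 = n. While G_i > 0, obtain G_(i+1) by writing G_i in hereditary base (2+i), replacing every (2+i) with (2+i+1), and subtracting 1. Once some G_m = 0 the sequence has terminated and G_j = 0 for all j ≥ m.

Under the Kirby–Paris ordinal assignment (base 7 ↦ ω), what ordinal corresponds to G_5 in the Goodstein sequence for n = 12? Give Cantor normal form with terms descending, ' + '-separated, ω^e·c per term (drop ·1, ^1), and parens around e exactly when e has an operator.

ω^(ω + 1) + ω^2·2 + ω + 4

G_0=12  [base 2] 2^(2 + 1) + 2^2  →[2↦3]→  3^(3 + 1) + 3^3 = 108  −1 ⇒ G_1=107
G_1=107  [base 3] 3^(3 + 1) + 2·3^2 + 2·3 + 2  →[3↦4]→  4^(4 + 1) + 2·4^2 + 2·4 + 2 = 1066  −1 ⇒ G_2=1065
G_2=1065  [base 4] 4^(4 + 1) + 2·4^2 + 2·4 + 1  →[4↦5]→  5^(5 + 1) + 2·5^2 + 2·5 + 1 = 15686  −1 ⇒ G_3=15685
G_3=15685  [base 5] 5^(5 + 1) + 2·5^2 + 2·5  →[5↦6]→  6^(6 + 1) + 2·6^2 + 2·6 = 280020  −1 ⇒ G_4=280019
G_4=280019  [base 6] 6^(6 + 1) + 2·6^2 + 6 + 5  →[6↦7]→  7^(7 + 1) + 2·7^2 + 7 + 5 = 5764911  −1 ⇒ G_5=5764910
G_5=5764910  [base 7] 7^(7 + 1) + 2·7^2 + 7 + 4  →[7↦8]→  8^(8 + 1) + 2·8^2 + 8 + 4 = 134217868  −1 ⇒ G_6=134217867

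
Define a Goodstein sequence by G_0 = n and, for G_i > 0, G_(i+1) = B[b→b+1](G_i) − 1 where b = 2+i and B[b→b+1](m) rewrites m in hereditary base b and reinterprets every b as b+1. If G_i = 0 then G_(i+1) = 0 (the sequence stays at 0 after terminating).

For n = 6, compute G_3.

3125

G_0=6  [base 2] 2^2 + 2  →[2↦3]→  3^3 + 3 = 30  −1 ⇒ G_1=29
G_1=29  [base 3] 3^3 + 2  →[3↦4]→  4^4 + 2 = 258  −1 ⇒ G_2=257
G_2=257  [base 4] 4^4 + 1  →[4↦5]→  5^5 + 1 = 3126  −1 ⇒ G_3=3125
G_3=3125  [base 5] 5^5  →[5↦6]→  6^6 = 46656  −1 ⇒ G_4=46655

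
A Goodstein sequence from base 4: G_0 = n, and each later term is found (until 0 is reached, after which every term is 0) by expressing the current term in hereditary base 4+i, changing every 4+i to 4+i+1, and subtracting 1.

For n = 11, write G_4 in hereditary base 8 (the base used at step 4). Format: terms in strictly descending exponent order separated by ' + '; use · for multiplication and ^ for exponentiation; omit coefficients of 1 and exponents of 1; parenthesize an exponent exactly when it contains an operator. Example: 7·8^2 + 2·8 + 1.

[0] 11 ≡ 2·4 + 3 (base 4). Lift 5: 13. −1: 12.
[1] 12 ≡ 2·5 + 2 (base 5). Lift 6: 14. −1: 13.
[2] 13 ≡ 2·6 + 1 (base 6). Lift 7: 15. −1: 14.
[3] 14 ≡ 2·7 (base 7). Lift 8: 16. −1: 15.

8 + 7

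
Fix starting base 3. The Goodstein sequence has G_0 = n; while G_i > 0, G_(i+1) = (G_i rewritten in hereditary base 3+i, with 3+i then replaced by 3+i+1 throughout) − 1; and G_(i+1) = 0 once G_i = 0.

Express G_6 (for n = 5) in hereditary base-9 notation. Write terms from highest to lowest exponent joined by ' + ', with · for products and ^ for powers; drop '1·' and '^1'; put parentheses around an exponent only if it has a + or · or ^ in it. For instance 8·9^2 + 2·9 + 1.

2

5 —HB3→ 3 + 2 —bump→ 4 + 2 = 6 —(−1)→ 5
5 —HB4→ 4 + 1 —bump→ 5 + 1 = 6 —(−1)→ 5
5 —HB5→ 5 —bump→ 6 = 6 —(−1)→ 5
5 —HB6→ 5 —bump→ 5 = 5 —(−1)→ 4
4 —HB7→ 4 —bump→ 4 = 4 —(−1)→ 3
3 —HB8→ 3 —bump→ 3 = 3 —(−1)→ 2
2 —HB9→ 2 —bump→ 2 = 2 —(−1)→ 1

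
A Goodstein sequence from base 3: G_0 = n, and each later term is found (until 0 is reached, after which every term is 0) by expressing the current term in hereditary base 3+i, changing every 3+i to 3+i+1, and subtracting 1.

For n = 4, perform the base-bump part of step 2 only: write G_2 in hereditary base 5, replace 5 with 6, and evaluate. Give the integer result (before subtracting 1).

step 0: 4 = 3 + 1; sub 4 for 3: 4 + 1; = 5; G_1 = 5−1 = 4
step 1: 4 = 4; sub 5 for 4: 5; = 5; G_2 = 5−1 = 4
step 2: 4 = 4; sub 6 for 5: 4; = 4; G_3 = 4−1 = 3

4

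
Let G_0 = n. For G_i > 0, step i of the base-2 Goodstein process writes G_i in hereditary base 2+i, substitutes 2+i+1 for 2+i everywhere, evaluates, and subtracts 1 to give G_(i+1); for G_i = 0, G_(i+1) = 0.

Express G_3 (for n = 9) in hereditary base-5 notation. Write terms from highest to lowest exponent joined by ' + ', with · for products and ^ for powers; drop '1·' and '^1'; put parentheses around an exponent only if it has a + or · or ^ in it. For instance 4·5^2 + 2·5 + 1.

3·5^5 + 3·5^3 + 3·5^2 + 3·5 + 2

9 —HB2→ 2^(2 + 1) + 1 —bump→ 3^(3 + 1) + 1 = 82 —(−1)→ 81
81 —HB3→ 3^(3 + 1) —bump→ 4^(4 + 1) = 1024 —(−1)→ 1023
1023 —HB4→ 3·4^4 + 3·4^3 + 3·4^2 + 3·4 + 3 —bump→ 3·5^5 + 3·5^3 + 3·5^2 + 3·5 + 3 = 9843 —(−1)→ 9842
9842 —HB5→ 3·5^5 + 3·5^3 + 3·5^2 + 3·5 + 2 —bump→ 3·6^6 + 3·6^3 + 3·6^2 + 3·6 + 2 = 140744 —(−1)→ 140743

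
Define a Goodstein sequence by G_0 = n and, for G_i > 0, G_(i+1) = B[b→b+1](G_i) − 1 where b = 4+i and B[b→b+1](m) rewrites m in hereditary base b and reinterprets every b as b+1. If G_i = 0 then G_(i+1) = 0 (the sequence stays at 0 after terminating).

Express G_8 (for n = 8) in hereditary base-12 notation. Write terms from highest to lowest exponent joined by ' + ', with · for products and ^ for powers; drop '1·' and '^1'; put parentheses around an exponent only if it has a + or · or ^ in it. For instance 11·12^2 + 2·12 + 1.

[0] 8 ≡ 2·4 (base 4). Lift 5: 10. −1: 9.
[1] 9 ≡ 5 + 4 (base 5). Lift 6: 10. −1: 9.
[2] 9 ≡ 6 + 3 (base 6). Lift 7: 10. −1: 9.
[3] 9 ≡ 7 + 2 (base 7). Lift 8: 10. −1: 9.
[4] 9 ≡ 8 + 1 (base 8). Lift 9: 10. −1: 9.
[5] 9 ≡ 9 (base 9). Lift 10: 10. −1: 9.
[6] 9 ≡ 9 (base 10). Lift 11: 9. −1: 8.
[7] 8 ≡ 8 (base 11). Lift 12: 8. −1: 7.

7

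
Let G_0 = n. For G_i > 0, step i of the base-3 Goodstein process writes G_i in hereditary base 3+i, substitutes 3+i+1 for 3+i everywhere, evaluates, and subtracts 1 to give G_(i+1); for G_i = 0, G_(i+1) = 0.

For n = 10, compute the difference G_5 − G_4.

3

(0) 10|_3 = 3^2 + 1 ↦ 4^2 + 1|_4 = 17 ⇒ 16
(1) 16|_4 = 4^2 ↦ 5^2|_5 = 25 ⇒ 24
(2) 24|_5 = 4·5 + 4 ↦ 4·6 + 4|_6 = 28 ⇒ 27
(3) 27|_6 = 4·6 + 3 ↦ 4·7 + 3|_7 = 31 ⇒ 30
(4) 30|_7 = 4·7 + 2 ↦ 4·8 + 2|_8 = 34 ⇒ 33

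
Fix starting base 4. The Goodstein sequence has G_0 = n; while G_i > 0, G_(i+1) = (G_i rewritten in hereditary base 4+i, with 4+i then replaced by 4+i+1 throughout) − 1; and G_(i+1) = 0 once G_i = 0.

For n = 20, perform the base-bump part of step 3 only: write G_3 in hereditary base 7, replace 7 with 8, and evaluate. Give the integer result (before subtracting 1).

step 0: 20 = 4^2 + 4; sub 5 for 4: 5^2 + 5; = 30; G_1 = 30−1 = 29
step 1: 29 = 5^2 + 4; sub 6 for 5: 6^2 + 4; = 40; G_2 = 40−1 = 39
step 2: 39 = 6^2 + 3; sub 7 for 6: 7^2 + 3; = 52; G_3 = 52−1 = 51
step 3: 51 = 7^2 + 2; sub 8 for 7: 8^2 + 2; = 66; G_4 = 66−1 = 65

66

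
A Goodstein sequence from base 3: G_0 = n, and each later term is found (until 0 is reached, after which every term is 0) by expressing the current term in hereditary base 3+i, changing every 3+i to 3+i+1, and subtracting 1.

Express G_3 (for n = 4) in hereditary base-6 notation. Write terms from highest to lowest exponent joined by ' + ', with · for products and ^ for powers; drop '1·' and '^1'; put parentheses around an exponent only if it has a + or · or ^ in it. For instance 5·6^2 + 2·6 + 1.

3

(0) 4|_3 = 3 + 1 ↦ 4 + 1|_4 = 5 ⇒ 4
(1) 4|_4 = 4 ↦ 5|_5 = 5 ⇒ 4
(2) 4|_5 = 4 ↦ 4|_6 = 4 ⇒ 3
(3) 3|_6 = 3 ↦ 3|_7 = 3 ⇒ 2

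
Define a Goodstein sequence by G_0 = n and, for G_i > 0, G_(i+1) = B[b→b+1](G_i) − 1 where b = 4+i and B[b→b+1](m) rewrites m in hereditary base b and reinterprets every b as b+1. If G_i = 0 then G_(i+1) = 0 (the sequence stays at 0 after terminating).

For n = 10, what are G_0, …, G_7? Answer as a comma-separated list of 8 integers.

(0) 10|_4 = 2·4 + 2 ↦ 2·5 + 2|_5 = 12 ⇒ 11
(1) 11|_5 = 2·5 + 1 ↦ 2·6 + 1|_6 = 13 ⇒ 12
(2) 12|_6 = 2·6 ↦ 2·7|_7 = 14 ⇒ 13
(3) 13|_7 = 7 + 6 ↦ 8 + 6|_8 = 14 ⇒ 13
(4) 13|_8 = 8 + 5 ↦ 9 + 5|_9 = 14 ⇒ 13
(5) 13|_9 = 9 + 4 ↦ 10 + 4|_10 = 14 ⇒ 13
(6) 13|_10 = 10 + 3 ↦ 11 + 3|_11 = 14 ⇒ 13

10, 11, 12, 13, 13, 13, 13, 13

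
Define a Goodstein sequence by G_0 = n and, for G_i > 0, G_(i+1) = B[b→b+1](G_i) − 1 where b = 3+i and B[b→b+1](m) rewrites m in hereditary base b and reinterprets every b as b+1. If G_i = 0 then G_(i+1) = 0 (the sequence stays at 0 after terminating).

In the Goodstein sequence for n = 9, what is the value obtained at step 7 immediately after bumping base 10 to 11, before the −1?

base 3: 9 = 3^2; at 4: 4^2 = 16; next = 15
base 4: 15 = 3·4 + 3; at 5: 3·5 + 3 = 18; next = 17
base 5: 17 = 3·5 + 2; at 6: 3·6 + 2 = 20; next = 19
base 6: 19 = 3·6 + 1; at 7: 3·7 + 1 = 22; next = 21
base 7: 21 = 3·7; at 8: 3·8 = 24; next = 23
base 8: 23 = 2·8 + 7; at 9: 2·9 + 7 = 25; next = 24
base 9: 24 = 2·9 + 6; at 10: 2·10 + 6 = 26; next = 25
base 10: 25 = 2·10 + 5; at 11: 2·11 + 5 = 27; next = 26

27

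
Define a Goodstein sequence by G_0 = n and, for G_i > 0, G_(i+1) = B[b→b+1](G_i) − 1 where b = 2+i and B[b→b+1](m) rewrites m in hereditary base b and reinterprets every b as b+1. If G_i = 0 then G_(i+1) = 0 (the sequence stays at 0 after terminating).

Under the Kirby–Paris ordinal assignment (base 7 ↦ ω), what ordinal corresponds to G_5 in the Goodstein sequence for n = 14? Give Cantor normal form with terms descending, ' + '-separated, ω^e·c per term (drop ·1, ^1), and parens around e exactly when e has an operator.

ω^(ω + 1) + ω^5·5 + ω^4·5 + ω^3·5 + ω^2·5 + ω·5 + 4

[0] 14 ≡ 2^(2 + 1) + 2^2 + 2 (base 2). Lift 3: 111. −1: 110.
[1] 110 ≡ 3^(3 + 1) + 3^3 + 2 (base 3). Lift 4: 1282. −1: 1281.
[2] 1281 ≡ 4^(4 + 1) + 4^4 + 1 (base 4). Lift 5: 18751. −1: 18750.
[3] 18750 ≡ 5^(5 + 1) + 5^5 (base 5). Lift 6: 326592. −1: 326591.
[4] 326591 ≡ 6^(6 + 1) + 5·6^5 + 5·6^4 + 5·6^3 + 5·6^2 + 5·6 + 5 (base 6). Lift 7: 5862841. −1: 5862840.
[5] 5862840 ≡ 7^(7 + 1) + 5·7^5 + 5·7^4 + 5·7^3 + 5·7^2 + 5·7 + 4 (base 7). Lift 8: 134404972. −1: 134404971.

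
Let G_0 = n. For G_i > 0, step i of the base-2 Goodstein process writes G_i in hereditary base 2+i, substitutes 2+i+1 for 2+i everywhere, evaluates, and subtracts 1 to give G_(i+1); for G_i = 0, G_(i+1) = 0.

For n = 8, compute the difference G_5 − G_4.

1553800

G_0=8  [base 2] 2^(2 + 1)  →[2↦3]→  3^(3 + 1) = 81  −1 ⇒ G_1=80
G_1=80  [base 3] 2·3^3 + 2·3^2 + 2·3 + 2  →[3↦4]→  2·4^4 + 2·4^2 + 2·4 + 2 = 554  −1 ⇒ G_2=553
G_2=553  [base 4] 2·4^4 + 2·4^2 + 2·4 + 1  →[4↦5]→  2·5^5 + 2·5^2 + 2·5 + 1 = 6311  −1 ⇒ G_3=6310
G_3=6310  [base 5] 2·5^5 + 2·5^2 + 2·5  →[5↦6]→  2·6^6 + 2·6^2 + 2·6 = 93396  −1 ⇒ G_4=93395
G_4=93395  [base 6] 2·6^6 + 2·6^2 + 6 + 5  →[6↦7]→  2·7^7 + 2·7^2 + 7 + 5 = 1647196  −1 ⇒ G_5=1647195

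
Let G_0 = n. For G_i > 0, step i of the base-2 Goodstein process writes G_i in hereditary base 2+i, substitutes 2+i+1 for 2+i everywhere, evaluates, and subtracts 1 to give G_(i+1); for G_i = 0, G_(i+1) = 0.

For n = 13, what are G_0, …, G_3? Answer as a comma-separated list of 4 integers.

base 2: 13 = 2^(2 + 1) + 2^2 + 1; at 3: 3^(3 + 1) + 3^3 + 1 = 109; next = 108
base 3: 108 = 3^(3 + 1) + 3^3; at 4: 4^(4 + 1) + 4^4 = 1280; next = 1279
base 4: 1279 = 4^(4 + 1) + 3·4^3 + 3·4^2 + 3·4 + 3; at 5: 5^(5 + 1) + 3·5^3 + 3·5^2 + 3·5 + 3 = 16093; next = 16092

13, 108, 1279, 16092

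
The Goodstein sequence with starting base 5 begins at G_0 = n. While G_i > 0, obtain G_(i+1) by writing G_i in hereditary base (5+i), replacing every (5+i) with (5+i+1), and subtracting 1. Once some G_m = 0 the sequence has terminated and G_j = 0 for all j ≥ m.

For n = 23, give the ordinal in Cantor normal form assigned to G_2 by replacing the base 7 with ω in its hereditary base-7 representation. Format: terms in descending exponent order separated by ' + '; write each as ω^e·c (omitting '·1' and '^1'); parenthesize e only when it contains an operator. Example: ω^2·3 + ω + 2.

ω·4 + 1

G_0 = 23. HB_5(23) = 4·5 + 3. Bump = 27. G_1 = 26.
G_1 = 26. HB_6(26) = 4·6 + 2. Bump = 30. G_2 = 29.
G_2 = 29. HB_7(29) = 4·7 + 1. Bump = 33. G_3 = 32.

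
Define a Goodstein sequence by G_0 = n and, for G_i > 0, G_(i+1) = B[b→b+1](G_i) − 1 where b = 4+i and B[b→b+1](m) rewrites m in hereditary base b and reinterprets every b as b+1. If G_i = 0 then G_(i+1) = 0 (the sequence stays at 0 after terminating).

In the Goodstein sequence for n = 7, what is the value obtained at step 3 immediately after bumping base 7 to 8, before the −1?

8

[0] 7 ≡ 4 + 3 (base 4). Lift 5: 8. −1: 7.
[1] 7 ≡ 5 + 2 (base 5). Lift 6: 8. −1: 7.
[2] 7 ≡ 6 + 1 (base 6). Lift 7: 8. −1: 7.
[3] 7 ≡ 7 (base 7). Lift 8: 8. −1: 7.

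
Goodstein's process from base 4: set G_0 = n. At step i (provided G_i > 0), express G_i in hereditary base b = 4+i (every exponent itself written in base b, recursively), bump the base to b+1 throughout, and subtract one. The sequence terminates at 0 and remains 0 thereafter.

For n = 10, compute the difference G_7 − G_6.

0

G_0=10  [base 4] 2·4 + 2  →[4↦5]→  2·5 + 2 = 12  −1 ⇒ G_1=11
G_1=11  [base 5] 2·5 + 1  →[5↦6]→  2·6 + 1 = 13  −1 ⇒ G_2=12
G_2=12  [base 6] 2·6  →[6↦7]→  2·7 = 14  −1 ⇒ G_3=13
G_3=13  [base 7] 7 + 6  →[7↦8]→  8 + 6 = 14  −1 ⇒ G_4=13
G_4=13  [base 8] 8 + 5  →[8↦9]→  9 + 5 = 14  −1 ⇒ G_5=13
G_5=13  [base 9] 9 + 4  →[9↦10]→  10 + 4 = 14  −1 ⇒ G_6=13
G_6=13  [base 10] 10 + 3  →[10↦11]→  11 + 3 = 14  −1 ⇒ G_7=13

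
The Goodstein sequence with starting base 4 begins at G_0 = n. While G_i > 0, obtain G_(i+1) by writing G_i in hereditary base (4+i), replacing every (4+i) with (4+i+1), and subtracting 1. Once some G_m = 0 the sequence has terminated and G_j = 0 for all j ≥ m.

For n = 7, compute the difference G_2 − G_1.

base 4: 7 = 4 + 3; at 5: 5 + 3 = 8; next = 7
base 5: 7 = 5 + 2; at 6: 6 + 2 = 8; next = 7

0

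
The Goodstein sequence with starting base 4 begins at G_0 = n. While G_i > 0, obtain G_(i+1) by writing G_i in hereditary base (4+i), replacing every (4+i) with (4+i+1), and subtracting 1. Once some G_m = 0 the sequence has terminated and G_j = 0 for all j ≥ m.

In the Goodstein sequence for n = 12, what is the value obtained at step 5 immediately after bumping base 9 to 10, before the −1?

G_0 = 12. HB_4(12) = 3·4. Bump = 15. G_1 = 14.
G_1 = 14. HB_5(14) = 2·5 + 4. Bump = 16. G_2 = 15.
G_2 = 15. HB_6(15) = 2·6 + 3. Bump = 17. G_3 = 16.
G_3 = 16. HB_7(16) = 2·7 + 2. Bump = 18. G_4 = 17.
G_4 = 17. HB_8(17) = 2·8 + 1. Bump = 19. G_5 = 18.

20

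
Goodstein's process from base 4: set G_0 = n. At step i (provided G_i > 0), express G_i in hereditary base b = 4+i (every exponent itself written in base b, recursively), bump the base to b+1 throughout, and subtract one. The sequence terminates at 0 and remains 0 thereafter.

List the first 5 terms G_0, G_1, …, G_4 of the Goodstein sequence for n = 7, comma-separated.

7, 7, 7, 7, 7

[0] 7 ≡ 4 + 3 (base 4). Lift 5: 8. −1: 7.
[1] 7 ≡ 5 + 2 (base 5). Lift 6: 8. −1: 7.
[2] 7 ≡ 6 + 1 (base 6). Lift 7: 8. −1: 7.
[3] 7 ≡ 7 (base 7). Lift 8: 8. −1: 7.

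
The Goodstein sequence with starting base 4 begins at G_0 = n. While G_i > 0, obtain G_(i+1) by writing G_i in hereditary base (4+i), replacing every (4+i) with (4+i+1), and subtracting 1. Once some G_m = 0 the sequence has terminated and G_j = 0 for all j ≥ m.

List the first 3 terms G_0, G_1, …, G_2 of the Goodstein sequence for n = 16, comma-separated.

16, 24, 27

step 0: 16 = 4^2; sub 5 for 4: 5^2; = 25; G_1 = 25−1 = 24
step 1: 24 = 4·5 + 4; sub 6 for 5: 4·6 + 4; = 28; G_2 = 28−1 = 27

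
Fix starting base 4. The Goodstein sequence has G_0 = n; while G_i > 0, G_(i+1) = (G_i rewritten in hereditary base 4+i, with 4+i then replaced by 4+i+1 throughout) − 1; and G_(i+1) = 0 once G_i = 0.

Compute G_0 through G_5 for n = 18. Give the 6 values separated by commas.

G_0=18  [base 4] 4^2 + 2  →[4↦5]→  5^2 + 2 = 27  −1 ⇒ G_1=26
G_1=26  [base 5] 5^2 + 1  →[5↦6]→  6^2 + 1 = 37  −1 ⇒ G_2=36
G_2=36  [base 6] 6^2  →[6↦7]→  7^2 = 49  −1 ⇒ G_3=48
G_3=48  [base 7] 6·7 + 6  →[7↦8]→  6·8 + 6 = 54  −1 ⇒ G_4=53
G_4=53  [base 8] 6·8 + 5  →[8↦9]→  6·9 + 5 = 59  −1 ⇒ G_5=58

18, 26, 36, 48, 53, 58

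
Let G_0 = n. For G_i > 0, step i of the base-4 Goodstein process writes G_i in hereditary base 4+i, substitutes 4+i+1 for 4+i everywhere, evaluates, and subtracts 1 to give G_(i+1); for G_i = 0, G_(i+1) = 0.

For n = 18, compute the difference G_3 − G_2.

base 4: 18 = 4^2 + 2; at 5: 5^2 + 2 = 27; next = 26
base 5: 26 = 5^2 + 1; at 6: 6^2 + 1 = 37; next = 36
base 6: 36 = 6^2; at 7: 7^2 = 49; next = 48

12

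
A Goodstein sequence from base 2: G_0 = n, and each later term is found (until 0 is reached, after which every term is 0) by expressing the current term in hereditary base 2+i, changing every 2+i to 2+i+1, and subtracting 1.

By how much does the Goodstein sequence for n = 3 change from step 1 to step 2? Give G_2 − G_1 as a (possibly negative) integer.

(0) 3|_2 = 2 + 1 ↦ 3 + 1|_3 = 4 ⇒ 3
(1) 3|_3 = 3 ↦ 4|_4 = 4 ⇒ 3

0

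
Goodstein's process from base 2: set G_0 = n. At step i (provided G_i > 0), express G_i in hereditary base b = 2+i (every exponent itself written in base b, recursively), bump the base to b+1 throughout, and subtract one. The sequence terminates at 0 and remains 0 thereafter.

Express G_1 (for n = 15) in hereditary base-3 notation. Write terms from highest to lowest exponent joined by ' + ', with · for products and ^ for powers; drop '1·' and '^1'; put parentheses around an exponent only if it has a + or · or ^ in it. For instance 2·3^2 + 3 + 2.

i=0: 15 = 2^(2 + 1) + 2^2 + 2 + 1 (b=2); 2→3: 3^(3 + 1) + 3^3 + 3 + 1 = 112; 112−1 = 111
i=1: 111 = 3^(3 + 1) + 3^3 + 3 (b=3); 3→4: 4^(4 + 1) + 4^4 + 4 = 1284; 1284−1 = 1283

3^(3 + 1) + 3^3 + 3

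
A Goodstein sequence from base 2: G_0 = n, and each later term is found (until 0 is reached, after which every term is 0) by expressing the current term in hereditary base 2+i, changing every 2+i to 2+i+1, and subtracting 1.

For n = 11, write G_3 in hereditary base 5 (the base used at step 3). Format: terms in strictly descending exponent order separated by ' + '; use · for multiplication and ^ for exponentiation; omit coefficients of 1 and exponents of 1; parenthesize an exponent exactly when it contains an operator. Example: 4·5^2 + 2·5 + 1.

5^(5 + 1) + 2

G_0 = 11. HB_2(11) = 2^(2 + 1) + 2 + 1. Bump = 85. G_1 = 84.
G_1 = 84. HB_3(84) = 3^(3 + 1) + 3. Bump = 1028. G_2 = 1027.
G_2 = 1027. HB_4(1027) = 4^(4 + 1) + 3. Bump = 15628. G_3 = 15627.
G_3 = 15627. HB_5(15627) = 5^(5 + 1) + 2. Bump = 279938. G_4 = 279937.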